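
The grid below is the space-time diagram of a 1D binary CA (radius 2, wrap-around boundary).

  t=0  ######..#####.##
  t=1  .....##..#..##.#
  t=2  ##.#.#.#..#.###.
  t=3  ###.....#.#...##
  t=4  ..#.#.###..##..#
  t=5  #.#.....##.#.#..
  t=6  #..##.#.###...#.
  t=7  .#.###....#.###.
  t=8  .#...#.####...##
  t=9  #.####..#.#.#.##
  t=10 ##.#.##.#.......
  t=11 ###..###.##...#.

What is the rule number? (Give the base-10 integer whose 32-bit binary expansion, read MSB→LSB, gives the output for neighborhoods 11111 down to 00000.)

1044620134

  [31] ##### => .  t=0,i=0
  [30] ####. => .  t=0,i=4
  [29] ###.# => #  t=0,i=12
  [28] ###.. => #  t=0,i=5
  [27] ##.## => #  t=0,i=13
  [26] ##.#. => #  t=1,i=14
  [25] ##..# => #  t=0,i=6
  [24] ##... => .  t=3,i=3
  [23] #.### => .  t=0,i=14
  [22] #.##. => #  t=2,i=0
  [21] #.#.# => .  t=2,i=3
  [20] #.#.. => .  t=1,i=15
  [19] #..## => .  t=0,i=7
  [18] #..#. => .  t=1,i=8
  [17] #...# => #  t=3,i=12
  [16] #.... => #  t=1,i=1
  [15] .#### => #  t=0,i=9
  [14] .###. => .  t=2,i=13
  [13] .##.# => #  t=1,i=13
  [12] .##.. => .  t=1,i=6
  [11] .#.## => .  t=2,i=11
  [10] .#.#. => .  t=2,i=4
  [9] .#..# => #  t=1,i=10
  [8] .#... => #  t=1,i=0
  [7] ..### => .  t=0,i=8
  [6] ..##. => #  t=1,i=5
  [5] ..#.# => #  t=2,i=10
  [4] ..#.. => .  t=1,i=9
  [3] ...## => .  t=1,i=4
  [2] ...#. => #  t=3,i=7
  [1] ....# => #  t=1,i=3
  [0] ..... => .  t=1,i=2
  bits 00111110010000111010001101100110 = 1044620134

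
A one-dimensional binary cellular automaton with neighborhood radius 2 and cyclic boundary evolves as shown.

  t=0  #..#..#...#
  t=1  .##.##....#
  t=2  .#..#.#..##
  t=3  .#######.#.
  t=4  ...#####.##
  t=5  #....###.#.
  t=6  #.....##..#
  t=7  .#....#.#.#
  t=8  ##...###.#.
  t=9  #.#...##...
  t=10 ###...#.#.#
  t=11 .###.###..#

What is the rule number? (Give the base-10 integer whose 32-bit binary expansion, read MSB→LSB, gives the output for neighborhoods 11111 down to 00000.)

4090775140

  #####|#  b31=1 t=3,i=3
  ####.|#  b30=1 t=3,i=6
  ###.#|#  b29=1 t=3,i=7
  ###..|#  b28=1 t=10,i=2
  ##.##|.  b27=0 t=1,i=3
  ##.#.|.  b26=0 t=2,i=0
  ##..#|#  b25=1 t=0,i=1
  ##...|#  b24=1 t=1,i=6
  #.###|#  b23=1 t=10,i=10
  #.##.|#  b22=1 t=1,i=1
  #.#.#|.  b21=0 t=5,i=9
  #.#..|#  b20=1 t=2,i=1
  #..##|.  b19=0 t=2,i=8
  #..#.|#  b18=1 t=0,i=2
  #...#|.  b17=0 t=0,i=8
  #....|.  b16=0 t=1,i=7
  .####|.  b15=0 t=3,i=2
  .###.|#  b14=1 t=5,i=6
  .##.#|.  b13=0 t=1,i=2
  .##..|.  b12=0 t=0,i=0
  .#.##|.  b11=0 t=1,i=0
  .#.#.|#  b10=1 t=2,i=5
  .#..#|#  b9=1 t=0,i=4
  .#...|.  b8=0 t=0,i=7
  ..###|.  b7=0 t=3,i=1
  ..##.|#  b6=1 t=0,i=10
  ..#.#|#  b5=1 t=1,i=10
  ..#..|.  b4=0 t=0,i=3
  ...##|.  b3=0 t=0,i=9
  ...#.|#  b2=1 t=1,i=9
  ....#|.  b1=0 t=1,i=8
  .....|.  b0=0 t=6,i=3
  bits 11110011110101000100011001100100 = 4090775140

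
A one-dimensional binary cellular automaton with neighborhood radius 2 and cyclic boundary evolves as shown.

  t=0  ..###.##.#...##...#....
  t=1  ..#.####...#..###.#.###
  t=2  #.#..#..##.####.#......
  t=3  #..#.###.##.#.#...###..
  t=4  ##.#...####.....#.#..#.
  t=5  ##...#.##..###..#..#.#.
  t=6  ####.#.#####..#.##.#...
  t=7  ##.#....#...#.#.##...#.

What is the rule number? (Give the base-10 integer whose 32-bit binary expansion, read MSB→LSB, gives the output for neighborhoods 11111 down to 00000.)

  #####|.  b31=0 t=6,i=9
  ####.|.  b30=0 t=1,i=6
  ###.#|#  b29=1 t=0,i=4
  ###..|.  b28=0 t=1,i=7
  ##.##|#  b27=1 t=0,i=5
  ##.#.|.  b26=0 t=0,i=8
  ##..#|#  b25=1 t=1,i=0
  ##...|#  b24=1 t=0,i=15
  #.###|.  b23=0 t=1,i=4
  #.##.|#  b22=1 t=0,i=6
  #.#.#|.  b21=0 t=1,i=18
  #.#..|.  b20=0 t=0,i=9
  #..##|#  b19=1 t=1,i=13
  #..#.|.  b18=0 t=1,i=1
  #...#|#  b17=1 t=0,i=11
  #....|#  b16=1 t=0,i=20
  .####|#  b15=1 t=1,i=5
  .###.|.  b14=0 t=0,i=3
  .##.#|#  b13=1 t=0,i=7
  .##..|#  b12=1 t=0,i=14
  .#.##|.  b11=0 t=1,i=3
  .#.#.|.  b10=0 t=2,i=1
  .#..#|#  b9=1 t=1,i=12
  .#...|.  b8=0 t=0,i=10
  ..###|#  b7=1 t=0,i=2
  ..##.|.  b6=0 t=0,i=13
  ..#.#|#  b5=1 t=1,i=2
  ..#..|#  b4=1 t=0,i=18
  ...##|.  b3=0 t=0,i=1
  ...#.|.  b2=0 t=0,i=17
  ....#|.  b1=0 t=0,i=0
  .....|#  b0=1 t=0,i=21
  bits 00101011010010111011001010110001 = 726381233

726381233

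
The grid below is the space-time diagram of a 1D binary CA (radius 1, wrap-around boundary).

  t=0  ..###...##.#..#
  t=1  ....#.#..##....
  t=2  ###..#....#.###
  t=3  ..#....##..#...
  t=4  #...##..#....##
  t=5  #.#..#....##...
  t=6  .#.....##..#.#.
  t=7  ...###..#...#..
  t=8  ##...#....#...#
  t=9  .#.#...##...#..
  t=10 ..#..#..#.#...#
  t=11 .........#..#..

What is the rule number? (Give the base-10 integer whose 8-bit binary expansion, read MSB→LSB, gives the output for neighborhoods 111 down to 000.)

  [7] ### => .  t=0,i=3
  [6] ##. => #  t=0,i=4
  [5] #.# => #  t=0,i=10
  [4] #.. => .  t=0,i=0
  [3] .## => .  t=0,i=2
  [2] .#. => .  t=0,i=11
  [1] ..# => .  t=0,i=1
  [0] ... => #  t=0,i=6
  bits 01100001 = 97

97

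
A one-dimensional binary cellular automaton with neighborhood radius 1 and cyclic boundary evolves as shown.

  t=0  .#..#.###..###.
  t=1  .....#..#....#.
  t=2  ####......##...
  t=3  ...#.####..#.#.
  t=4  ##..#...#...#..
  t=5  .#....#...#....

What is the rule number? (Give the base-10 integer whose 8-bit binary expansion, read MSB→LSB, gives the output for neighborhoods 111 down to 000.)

97

  [7] ### => .  t=0,i=7
  [6] ##. => #  t=0,i=8
  [5] #.# => #  t=0,i=5
  [4] #.. => .  t=0,i=2
  [3] .## => .  t=0,i=6
  [2] .#. => .  t=0,i=1
  [1] ..# => .  t=0,i=0
  [0] ... => #  t=1,i=0
  bits 01100001 = 97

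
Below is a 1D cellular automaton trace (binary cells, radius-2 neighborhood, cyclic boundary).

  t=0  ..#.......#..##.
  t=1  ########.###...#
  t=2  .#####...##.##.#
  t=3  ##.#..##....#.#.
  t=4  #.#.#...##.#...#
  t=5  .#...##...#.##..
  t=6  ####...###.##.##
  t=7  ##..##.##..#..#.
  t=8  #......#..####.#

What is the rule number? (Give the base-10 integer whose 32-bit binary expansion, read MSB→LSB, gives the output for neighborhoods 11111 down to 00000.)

  nb #####: next=#  (t=1,i=1, bit31=1)
  nb ####.: next=.  (t=1,i=6, bit30=0)
  nb ###.#: next=.  (t=1,i=7, bit29=0)
  nb ###..: next=.  (t=1,i=11, bit28=0)
  nb ##.##: next=.  (t=1,i=8, bit27=0)
  nb ##.#.: next=#  (t=2,i=14, bit26=1)
  nb ##..#: next=.  (t=7,i=2, bit25=0)
  nb ##...: next=#  (t=0,i=15, bit24=1)
  nb #.###: next=#  (t=1,i=9, bit23=1)
  nb #.##.: next=#  (t=2,i=12, bit22=1)
  nb #.#.#: next=.  (t=2,i=15, bit21=0)
  nb #.#..: next=.  (t=3,i=3, bit20=0)
  nb #..##: next=.  (t=0,i=12, bit19=0)
  nb #..#.: next=#  (t=7,i=10, bit18=1)
  nb #...#: next=#  (t=0,i=0, bit17=1)
  nb #....: next=#  (t=0,i=4, bit16=1)
  nb .####: next=.  (t=1,i=0, bit15=0)
  nb .###.: next=#  (t=1,i=10, bit14=1)
  nb .##.#: next=.  (t=2,i=10, bit13=0)
  nb .##..: next=.  (t=0,i=14, bit12=0)
  nb .#.##: next=#  (t=2,i=0, bit11=1)
  nb .#.#.: next=.  (t=3,i=13, bit10=0)
  nb .#..#: next=#  (t=0,i=11, bit9=1)
  nb .#...: next=#  (t=0,i=3, bit8=1)
  nb ..###: next=#  (t=1,i=15, bit7=1)
  nb ..##.: next=.  (t=0,i=13, bit6=0)
  nb ..#.#: next=.  (t=3,i=12, bit5=0)
  nb ..#..: next=#  (t=0,i=2, bit4=1)
  nb ...##: next=.  (t=1,i=14, bit3=0)
  nb ...#.: next=#  (t=0,i=1, bit2=1)
  nb ....#: next=.  (t=0,i=8, bit1=0)
  nb .....: next=#  (t=0,i=5, bit0=1)
  bits 10000101110001110100101110010101 = 2244430741

2244430741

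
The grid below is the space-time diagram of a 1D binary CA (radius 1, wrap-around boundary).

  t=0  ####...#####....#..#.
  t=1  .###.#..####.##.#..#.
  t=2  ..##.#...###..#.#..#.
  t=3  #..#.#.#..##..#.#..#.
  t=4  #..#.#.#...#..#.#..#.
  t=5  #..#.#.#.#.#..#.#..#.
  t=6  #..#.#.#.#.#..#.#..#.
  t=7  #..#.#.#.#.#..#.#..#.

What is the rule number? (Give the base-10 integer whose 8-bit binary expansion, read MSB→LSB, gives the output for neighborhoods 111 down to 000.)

  ###|#  b7=1 t=0,i=1
  ##.|#  b6=1 t=0,i=3
  #.#|.  b5=0 t=0,i=20
  #..|.  b4=0 t=0,i=4
  .##|.  b3=0 t=0,i=0
  .#.|#  b2=1 t=0,i=16
  ..#|.  b1=0 t=0,i=6
  ...|#  b0=1 t=0,i=5
  bits 11000101 = 197

197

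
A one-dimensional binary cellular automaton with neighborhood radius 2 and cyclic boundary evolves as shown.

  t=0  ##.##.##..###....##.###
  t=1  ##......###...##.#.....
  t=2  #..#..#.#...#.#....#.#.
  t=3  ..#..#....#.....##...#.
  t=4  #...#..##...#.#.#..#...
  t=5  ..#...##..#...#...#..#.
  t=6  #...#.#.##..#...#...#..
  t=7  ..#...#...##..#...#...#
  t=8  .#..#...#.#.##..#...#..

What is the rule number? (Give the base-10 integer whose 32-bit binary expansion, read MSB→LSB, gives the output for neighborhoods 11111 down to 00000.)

1647247554

  #####|.  b31=0 t=0,i=22
  ####.|#  b30=1 t=0,i=0
  ###.#|#  b29=1 t=0,i=1
  ###..|.  b28=0 t=0,i=12
  ##.##|.  b27=0 t=0,i=2
  ##.#.|.  b26=0 t=1,i=16
  ##..#|#  b25=1 t=0,i=8
  ##...|.  b24=0 t=0,i=13
  #.###|.  b23=0 t=0,i=20
  #.##.|.  b22=0 t=0,i=3
  #.#.#|#  b21=1 t=2,i=21
  #.#..|.  b20=0 t=1,i=17
  #..##|#  b19=1 t=0,i=9
  #..#.|#  b18=1 t=2,i=2
  #...#|#  b17=1 t=1,i=12
  #....|#  b16=1 t=0,i=14
  .####|.  b15=0 t=0,i=21
  .###.|.  b14=0 t=0,i=11
  .##.#|.  b13=0 t=0,i=4
  .##..|.  b12=0 t=0,i=7
  .#.##|.  b11=0 t=6,i=7
  .#.#.|.  b10=0 t=2,i=7
  .#..#|.  b9=0 t=2,i=1
  .#...|.  b8=0 t=1,i=18
  ..###|#  b7=1 t=0,i=10
  ..##.|#  b6=1 t=0,i=17
  ..#.#|.  b5=0 t=2,i=6
  ..#..|.  b4=0 t=2,i=3
  ...##|.  b3=0 t=0,i=16
  ...#.|.  b2=0 t=2,i=11
  ....#|#  b1=1 t=0,i=15
  .....|.  b0=0 t=1,i=4
  bits 01100010001011110000000011000010 = 1647247554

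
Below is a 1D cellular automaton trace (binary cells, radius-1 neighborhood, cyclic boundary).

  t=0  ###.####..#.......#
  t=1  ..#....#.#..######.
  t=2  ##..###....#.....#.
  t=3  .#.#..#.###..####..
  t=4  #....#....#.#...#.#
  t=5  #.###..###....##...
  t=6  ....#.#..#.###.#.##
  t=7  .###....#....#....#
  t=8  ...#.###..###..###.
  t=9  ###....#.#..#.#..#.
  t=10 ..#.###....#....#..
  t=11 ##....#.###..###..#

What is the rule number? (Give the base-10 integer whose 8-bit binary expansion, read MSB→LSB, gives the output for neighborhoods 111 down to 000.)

  [7] ### => .  t=0,i=0
  [6] ##. => #  t=0,i=2
  [5] #.# => .  t=0,i=3
  [4] #.. => .  t=0,i=8
  [3] .## => .  t=0,i=4
  [2] .#. => .  t=0,i=10
  [1] ..# => #  t=0,i=9
  [0] ... => #  t=0,i=12
  bits 01000011 = 67

67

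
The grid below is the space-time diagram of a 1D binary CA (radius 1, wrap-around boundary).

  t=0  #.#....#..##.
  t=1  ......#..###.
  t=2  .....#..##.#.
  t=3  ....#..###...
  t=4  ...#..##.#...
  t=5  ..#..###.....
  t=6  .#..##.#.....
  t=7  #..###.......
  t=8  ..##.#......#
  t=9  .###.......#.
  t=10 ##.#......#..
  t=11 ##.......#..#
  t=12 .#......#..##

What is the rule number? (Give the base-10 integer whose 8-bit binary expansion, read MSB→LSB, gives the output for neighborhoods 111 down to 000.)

  ###|.  b7=0 t=1,i=10
  ##.|#  b6=1 t=0,i=11
  #.#|.  b5=0 t=0,i=1
  #..|.  b4=0 t=0,i=3
  .##|#  b3=1 t=0,i=10
  .#.|.  b2=0 t=0,i=0
  ..#|#  b1=1 t=0,i=6
  ...|.  b0=0 t=0,i=4
  bits 01001010 = 74

74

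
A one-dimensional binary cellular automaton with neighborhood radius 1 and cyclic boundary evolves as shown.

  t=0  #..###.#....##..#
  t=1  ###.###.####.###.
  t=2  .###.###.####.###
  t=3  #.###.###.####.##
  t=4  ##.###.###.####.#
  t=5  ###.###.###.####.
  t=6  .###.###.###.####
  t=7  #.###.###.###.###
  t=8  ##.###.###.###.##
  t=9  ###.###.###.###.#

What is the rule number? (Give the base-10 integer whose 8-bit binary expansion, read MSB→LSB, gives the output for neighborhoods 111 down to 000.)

243

  ###|#  b7=1 t=0,i=4
  ##.|#  b6=1 t=0,i=0
  #.#|#  b5=1 t=0,i=6
  #..|#  b4=1 t=0,i=1
  .##|.  b3=0 t=0,i=3
  .#.|.  b2=0 t=0,i=7
  ..#|#  b1=1 t=0,i=2
  ...|#  b0=1 t=0,i=9
  bits 11110011 = 243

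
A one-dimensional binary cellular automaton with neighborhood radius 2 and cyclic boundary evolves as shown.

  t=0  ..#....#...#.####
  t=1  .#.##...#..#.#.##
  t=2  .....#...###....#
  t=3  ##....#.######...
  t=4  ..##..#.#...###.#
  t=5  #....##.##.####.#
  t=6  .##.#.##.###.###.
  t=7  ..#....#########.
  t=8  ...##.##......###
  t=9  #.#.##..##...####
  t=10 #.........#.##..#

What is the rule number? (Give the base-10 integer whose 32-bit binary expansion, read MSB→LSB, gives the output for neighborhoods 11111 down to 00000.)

2039833512

  nb #####: next=.  (t=3,i=10, bit31=0)
  nb ####.: next=#  (t=0,i=15, bit30=1)
  nb ###.#: next=#  (t=4,i=14, bit29=1)
  nb ###..: next=#  (t=0,i=16, bit28=1)
  nb ##.##: next=#  (t=5,i=7, bit27=1)
  nb ##.#.: next=.  (t=1,i=0, bit26=0)
  nb ##..#: next=.  (t=0,i=0, bit25=0)
  nb ##...: next=#  (t=1,i=5, bit24=1)
  nb #.###: next=#  (t=0,i=13, bit23=1)
  nb #.##.: next=.  (t=1,i=3, bit22=0)
  nb #.#.#: next=.  (t=1,i=1, bit21=0)
  nb #.#..: next=#  (t=4,i=8, bit20=1)
  nb #..##: next=.  (t=4,i=1, bit19=0)
  nb #..#.: next=#  (t=0,i=1, bit18=1)
  nb #...#: next=.  (t=0,i=9, bit17=0)
  nb #....: next=#  (t=0,i=4, bit16=1)
  nb .####: next=.  (t=0,i=14, bit15=0)
  nb .###.: next=#  (t=2,i=10, bit14=1)
  nb .##.#: next=#  (t=1,i=16, bit13=1)
  nb .##..: next=.  (t=1,i=4, bit12=0)
  nb .#.##: next=.  (t=0,i=12, bit11=0)
  nb .#.#.: next=.  (t=1,i=12, bit10=0)
  nb .#..#: next=#  (t=1,i=9, bit9=1)
  nb .#...: next=#  (t=0,i=3, bit8=1)
  nb ..###: next=#  (t=2,i=9, bit7=1)
  nb ..##.: next=.  (t=3,i=0, bit6=0)
  nb ..#.#: next=#  (t=0,i=11, bit5=1)
  nb ..#..: next=.  (t=0,i=2, bit4=0)
  nb ...##: next=#  (t=2,i=8, bit3=1)
  nb ...#.: next=.  (t=0,i=6, bit2=0)
  nb ....#: next=.  (t=0,i=5, bit1=0)
  nb .....: next=.  (t=2,i=2, bit0=0)
  bits 01111001100101010110001110101000 = 2039833512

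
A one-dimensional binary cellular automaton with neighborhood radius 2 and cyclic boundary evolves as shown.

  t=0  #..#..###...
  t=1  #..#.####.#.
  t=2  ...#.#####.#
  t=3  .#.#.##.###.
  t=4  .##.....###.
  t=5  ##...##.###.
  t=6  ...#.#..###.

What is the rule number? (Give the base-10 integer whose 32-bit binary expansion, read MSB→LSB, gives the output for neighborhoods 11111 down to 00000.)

  nb #####: next=.  (t=2,i=7, bit31=0)
  nb ####.: next=#  (t=1,i=7, bit30=1)
  nb ###.#: next=#  (t=1,i=8, bit29=1)
  nb ###..: next=#  (t=0,i=8, bit28=1)
  nb ##.##: next=.  (t=3,i=7, bit27=0)
  nb ##.#.: next=#  (t=1,i=9, bit26=1)
  nb ##..#: next=.  (t=3,i=11, bit25=0)
  nb ##...: next=.  (t=0,i=9, bit24=0)
  nb #.###: next=#  (t=1,i=5, bit23=1)
  nb #.##.: next=.  (t=3,i=5, bit22=0)
  nb #.#.#: next=.  (t=1,i=10, bit21=0)
  nb #.#..: next=.  (t=1,i=0, bit20=0)
  nb #..##: next=#  (t=0,i=5, bit19=1)
  nb #..#.: next=.  (t=0,i=2, bit18=0)
  nb #...#: next=#  (t=0,i=10, bit17=1)
  nb #....: next=.  (t=4,i=4, bit16=0)
  nb .####: next=#  (t=1,i=6, bit15=1)
  nb .###.: next=#  (t=0,i=7, bit14=1)
  nb .##.#: next=.  (t=3,i=6, bit13=0)
  nb .##..: next=.  (t=4,i=2, bit12=0)
  nb .#.##: next=.  (t=1,i=4, bit11=0)
  nb .#.#.: next=#  (t=1,i=11, bit10=1)
  nb .#..#: next=.  (t=0,i=1, bit9=0)
  nb .#...: next=.  (t=2,i=0, bit8=0)
  nb ..###: next=#  (t=0,i=6, bit7=1)
  nb ..##.: next=#  (t=4,i=1, bit6=1)
  nb ..#.#: next=#  (t=1,i=3, bit5=1)
  nb ..#..: next=#  (t=0,i=0, bit4=1)
  nb ...##: next=.  (t=4,i=7, bit3=0)
  nb ...#.: next=.  (t=0,i=11, bit2=0)
  nb ....#: next=#  (t=4,i=6, bit1=1)
  nb .....: next=#  (t=4,i=5, bit0=1)
  bits 01110100100010101100010011110011 = 1955251443

1955251443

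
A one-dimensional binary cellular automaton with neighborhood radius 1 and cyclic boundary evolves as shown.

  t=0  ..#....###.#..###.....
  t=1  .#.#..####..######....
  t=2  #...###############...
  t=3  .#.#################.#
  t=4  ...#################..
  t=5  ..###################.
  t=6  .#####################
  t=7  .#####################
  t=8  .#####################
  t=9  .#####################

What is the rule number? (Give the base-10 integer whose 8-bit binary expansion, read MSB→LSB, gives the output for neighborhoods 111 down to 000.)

  ###|#  b7=1 t=0,i=8
  ##.|#  b6=1 t=0,i=9
  #.#|.  b5=0 t=0,i=10
  #..|#  b4=1 t=0,i=3
  .##|#  b3=1 t=0,i=7
  .#.|.  b2=0 t=0,i=2
  ..#|#  b1=1 t=0,i=1
  ...|.  b0=0 t=0,i=0
  bits 11011010 = 218

218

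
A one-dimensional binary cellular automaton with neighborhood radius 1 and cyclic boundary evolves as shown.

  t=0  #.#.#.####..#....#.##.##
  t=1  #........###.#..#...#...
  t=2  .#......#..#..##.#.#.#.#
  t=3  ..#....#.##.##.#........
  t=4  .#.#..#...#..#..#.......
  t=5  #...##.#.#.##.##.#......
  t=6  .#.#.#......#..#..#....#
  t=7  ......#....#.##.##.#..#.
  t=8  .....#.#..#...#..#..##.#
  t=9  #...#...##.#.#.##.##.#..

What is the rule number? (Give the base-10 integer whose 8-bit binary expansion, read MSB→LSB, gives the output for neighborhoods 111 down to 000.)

  nb ###: next=.  (t=0,i=7, bit7=0)
  nb ##.: next=#  (t=0,i=0, bit6=1)
  nb #.#: next=.  (t=0,i=1, bit5=0)
  nb #..: next=#  (t=0,i=10, bit4=1)
  nb .##: next=.  (t=0,i=6, bit3=0)
  nb .#.: next=.  (t=0,i=2, bit2=0)
  nb ..#: next=#  (t=0,i=11, bit1=1)
  nb ...: next=.  (t=0,i=14, bit0=0)
  bits 01010010 = 82

82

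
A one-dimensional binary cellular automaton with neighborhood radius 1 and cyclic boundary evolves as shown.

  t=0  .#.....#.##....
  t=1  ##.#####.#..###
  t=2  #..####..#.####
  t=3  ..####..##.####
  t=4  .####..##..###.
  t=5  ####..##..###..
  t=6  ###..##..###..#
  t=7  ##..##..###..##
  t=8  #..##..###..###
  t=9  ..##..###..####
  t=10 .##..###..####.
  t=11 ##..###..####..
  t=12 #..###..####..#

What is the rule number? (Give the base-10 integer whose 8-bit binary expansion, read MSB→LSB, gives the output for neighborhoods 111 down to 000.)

143

  [7] ### => #  t=1,i=0
  [6] ##. => .  t=0,i=10
  [5] #.# => .  t=0,i=8
  [4] #.. => .  t=0,i=2
  [3] .## => #  t=0,i=9
  [2] .#. => #  t=0,i=1
  [1] ..# => #  t=0,i=0
  [0] ... => #  t=0,i=3
  bits 10001111 = 143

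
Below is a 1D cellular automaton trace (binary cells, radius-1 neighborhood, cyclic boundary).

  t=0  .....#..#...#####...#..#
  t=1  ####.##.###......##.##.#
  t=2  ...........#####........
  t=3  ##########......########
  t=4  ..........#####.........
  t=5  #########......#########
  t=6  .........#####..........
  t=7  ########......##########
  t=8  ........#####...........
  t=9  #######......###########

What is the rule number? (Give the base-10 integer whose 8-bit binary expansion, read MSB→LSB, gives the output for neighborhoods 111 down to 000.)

  ###|.  b7=0 t=0,i=13
  ##.|.  b6=0 t=0,i=16
  #.#|.  b5=0 t=1,i=4
  #..|#  b4=1 t=0,i=0
  .##|.  b3=0 t=0,i=12
  .#.|#  b2=1 t=0,i=5
  ..#|.  b1=0 t=0,i=4
  ...|#  b0=1 t=0,i=1
  bits 00010101 = 21

21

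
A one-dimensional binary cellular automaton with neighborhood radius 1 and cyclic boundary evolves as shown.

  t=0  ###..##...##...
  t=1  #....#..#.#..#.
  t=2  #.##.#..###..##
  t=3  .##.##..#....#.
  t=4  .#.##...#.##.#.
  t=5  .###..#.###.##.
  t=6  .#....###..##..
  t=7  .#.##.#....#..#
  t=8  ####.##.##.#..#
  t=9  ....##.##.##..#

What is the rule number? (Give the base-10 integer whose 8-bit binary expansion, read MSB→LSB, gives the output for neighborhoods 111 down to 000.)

  ### -> .   bit 7 = 0  t=0,i=1
  ##. -> .   bit 6 = 0  t=0,i=2
  #.# -> #   bit 5 = 1  t=1,i=9
  #.. -> .   bit 4 = 0  t=0,i=3
  .## -> #   bit 3 = 1  t=0,i=0
  .#. -> #   bit 2 = 1  t=1,i=0
  ..# -> .   bit 1 = 0  t=0,i=4
  ... -> #   bit 0 = 1  t=0,i=8
  bits 00101101 = 45

45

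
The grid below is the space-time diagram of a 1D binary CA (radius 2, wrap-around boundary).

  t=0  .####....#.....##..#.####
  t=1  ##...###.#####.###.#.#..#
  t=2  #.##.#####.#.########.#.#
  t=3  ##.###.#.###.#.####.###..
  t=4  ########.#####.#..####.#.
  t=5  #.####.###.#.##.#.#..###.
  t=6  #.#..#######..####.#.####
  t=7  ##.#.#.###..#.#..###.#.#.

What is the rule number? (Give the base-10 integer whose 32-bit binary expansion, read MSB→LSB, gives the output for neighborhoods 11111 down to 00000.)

2946725875

  ##### -> #   bit 31 = 1  t=1,i=11
  ####. -> .   bit 30 = 0  t=0,i=3
  ###.# -> #   bit 29 = 1  t=0,i=24
  ###.. -> .   bit 28 = 0  t=0,i=4
  ##.## -> #   bit 27 = 1  t=0,i=0
  ##.#. -> #   bit 26 = 1  t=1,i=18
  ##..# -> #   bit 25 = 1  t=0,i=17
  ##... -> #   bit 24 = 1  t=0,i=5
  #.### -> #   bit 23 = 1  t=0,i=1
  #.##. -> .   bit 22 = 0  t=2,i=2
  #.#.# -> #   bit 21 = 1  t=1,i=19
  #.#.. -> .   bit 20 = 0  t=1,i=21
  #..## -> .   bit 19 = 0  t=1,i=23
  #..#. -> .   bit 18 = 0  t=0,i=18
  #...# -> #   bit 17 = 1  t=1,i=3
  #.... -> #   bit 16 = 1  t=0,i=6
  .#### -> .   bit 15 = 0  t=0,i=2
  .###. -> #   bit 14 = 1  t=1,i=0
  .##.# -> #   bit 13 = 1  t=2,i=0
  .##.. -> #   bit 12 = 1  t=0,i=16
  .#.## -> .   bit 11 = 0  t=0,i=20
  .#.#. -> #   bit 10 = 1  t=1,i=20
  .#..# -> #   bit 9 = 1  t=1,i=22
  .#... -> #   bit 8 = 1  t=0,i=10
  ..### -> #   bit 7 = 1  t=1,i=5
  ..##. -> #   bit 6 = 1  t=0,i=15
  ..#.# -> #   bit 5 = 1  t=0,i=19
  ..#.. -> #   bit 4 = 1  t=0,i=9
  ...## -> .   bit 3 = 0  t=0,i=14
  ...#. -> .   bit 2 = 0  t=0,i=8
  ....# -> #   bit 1 = 1  t=0,i=7
  ..... -> #   bit 0 = 1  t=0,i=12
  bits 10101111101000110111011111110011 = 2946725875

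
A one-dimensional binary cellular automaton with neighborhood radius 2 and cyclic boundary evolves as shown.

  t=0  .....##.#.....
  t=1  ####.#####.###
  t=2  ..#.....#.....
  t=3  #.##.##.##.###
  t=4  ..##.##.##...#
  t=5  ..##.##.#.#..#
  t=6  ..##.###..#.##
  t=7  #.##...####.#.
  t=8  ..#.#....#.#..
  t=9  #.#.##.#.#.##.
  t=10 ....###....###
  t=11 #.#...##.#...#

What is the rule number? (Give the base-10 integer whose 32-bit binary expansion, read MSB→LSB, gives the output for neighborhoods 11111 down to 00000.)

1465131379

  #####|.  b31=0 t=1,i=0
  ####.|#  b30=1 t=1,i=2
  ###.#|.  b29=0 t=1,i=3
  ###..|#  b28=1 t=6,i=7
  ##.##|.  b27=0 t=1,i=4
  ##.#.|#  b26=1 t=0,i=7
  ##..#|#  b25=1 t=6,i=0
  ##...|#  b24=1 t=4,i=10
  #.###|.  b23=0 t=1,i=5
  #.##.|#  b22=1 t=3,i=2
  #.#.#|.  b21=0 t=5,i=8
  #.#..|#  b20=1 t=0,i=8
  #..##|.  b19=0 t=4,i=1
  #..#.|#  b18=1 t=5,i=12
  #...#|.  b17=0 t=4,i=11
  #....|.  b16=0 t=0,i=10
  .####|.  b15=0 t=1,i=6
  .###.|.  b14=0 t=6,i=6
  .##.#|#  b13=1 t=0,i=6
  .##..|.  b12=0 t=4,i=9
  .#.##|.  b11=0 t=6,i=11
  .#.#.|.  b10=0 t=5,i=9
  .#..#|.  b9=0 t=4,i=0
  .#...|#  b8=1 t=0,i=9
  ..###|.  b7=0 t=7,i=7
  ..##.|#  b6=1 t=0,i=5
  ..#.#|#  b5=1 t=6,i=10
  ..#..|#  b4=1 t=2,i=2
  ...##|.  b3=0 t=0,i=4
  ...#.|.  b2=0 t=2,i=1
  ....#|#  b1=1 t=0,i=3
  .....|#  b0=1 t=0,i=0
  bits 01010111010101000010000101110011 = 1465131379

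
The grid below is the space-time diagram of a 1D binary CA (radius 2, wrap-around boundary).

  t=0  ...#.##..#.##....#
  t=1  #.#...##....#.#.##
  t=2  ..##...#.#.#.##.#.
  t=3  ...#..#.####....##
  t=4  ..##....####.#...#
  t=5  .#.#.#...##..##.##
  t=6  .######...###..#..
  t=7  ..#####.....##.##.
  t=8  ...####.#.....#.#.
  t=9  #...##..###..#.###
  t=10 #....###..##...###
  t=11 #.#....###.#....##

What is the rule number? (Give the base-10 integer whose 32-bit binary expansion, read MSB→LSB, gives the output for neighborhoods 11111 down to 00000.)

3669595412

  #####|#  b31=1 t=6,i=3
  ####.|#  b30=1 t=3,i=10
  ###.#|.  b29=0 t=1,i=0
  ###..|#  b28=1 t=3,i=11
  ##.##|#  b27=1 t=5,i=15
  ##.#.|.  b26=0 t=1,i=1
  ##..#|#  b25=1 t=0,i=7
  ##...|.  b24=0 t=0,i=13
  #.###|#  b23=1 t=1,i=16
  #.##.|.  b22=0 t=0,i=5
  #.#.#|#  b21=1 t=1,i=14
  #.#..|#  b20=1 t=1,i=2
  #..##|#  b19=1 t=4,i=1
  #..#.|.  b18=0 t=0,i=8
  #...#|.  b17=0 t=0,i=1
  #....|#  b16=1 t=0,i=14
  .####|#  b15=1 t=3,i=9
  .###.|.  b14=0 t=1,i=17
  .##.#|.  b13=0 t=2,i=14
  .##..|#  b12=1 t=0,i=6
  .#.##|.  b11=0 t=0,i=4
  .#.#.|#  b10=1 t=1,i=13
  .#..#|.  b9=0 t=3,i=4
  .#...|#  b8=1 t=0,i=0
  ..###|.  b7=0 t=4,i=8
  ..##.|.  b6=0 t=1,i=6
  ..#.#|.  b5=0 t=0,i=3
  ..#..|#  b4=1 t=0,i=17
  ...##|.  b3=0 t=1,i=5
  ...#.|#  b2=1 t=0,i=2
  ....#|.  b1=0 t=0,i=15
  .....|.  b0=0 t=7,i=9
  bits 11011010101110011001010100010100 = 3669595412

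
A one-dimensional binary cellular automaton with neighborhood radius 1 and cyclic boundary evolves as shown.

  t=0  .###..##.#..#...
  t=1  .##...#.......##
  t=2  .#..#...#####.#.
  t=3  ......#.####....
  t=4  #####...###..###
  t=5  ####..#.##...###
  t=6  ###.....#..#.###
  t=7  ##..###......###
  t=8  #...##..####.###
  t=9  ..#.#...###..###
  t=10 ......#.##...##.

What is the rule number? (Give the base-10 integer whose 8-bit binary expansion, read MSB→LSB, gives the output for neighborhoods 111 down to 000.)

137

  ###|#  b7=1 t=0,i=2
  ##.|.  b6=0 t=0,i=3
  #.#|.  b5=0 t=0,i=8
  #..|.  b4=0 t=0,i=4
  .##|#  b3=1 t=0,i=1
  .#.|.  b2=0 t=0,i=9
  ..#|.  b1=0 t=0,i=0
  ...|#  b0=1 t=0,i=14
  bits 10001001 = 137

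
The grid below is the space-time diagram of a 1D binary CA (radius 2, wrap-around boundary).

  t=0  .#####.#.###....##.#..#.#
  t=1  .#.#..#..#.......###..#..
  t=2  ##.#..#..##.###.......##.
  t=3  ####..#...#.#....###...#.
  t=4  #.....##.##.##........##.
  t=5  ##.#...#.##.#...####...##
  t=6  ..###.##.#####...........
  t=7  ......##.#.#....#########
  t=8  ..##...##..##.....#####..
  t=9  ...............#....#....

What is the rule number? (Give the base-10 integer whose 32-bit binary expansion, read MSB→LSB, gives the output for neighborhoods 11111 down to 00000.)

  nb #####: next=#  (t=0,i=3, bit31=1)
  nb ####.: next=.  (t=0,i=4, bit30=0)
  nb ###.#: next=.  (t=0,i=5, bit29=0)
  nb ###..: next=.  (t=0,i=11, bit28=0)
  nb ##.##: next=.  (t=2,i=11, bit27=0)
  nb ##.#.: next=#  (t=0,i=6, bit26=1)
  nb ##..#: next=.  (t=1,i=20, bit25=0)
  nb ##...: next=.  (t=0,i=12, bit24=0)
  nb #.###: next=#  (t=0,i=1, bit23=1)
  nb #.##.: next=#  (t=2,i=0, bit22=1)
  nb #.#.#: next=.  (t=0,i=7, bit21=0)
  nb #.#..: next=#  (t=0,i=19, bit20=1)
  nb #..##: next=.  (t=2,i=8, bit19=0)
  nb #..#.: next=.  (t=0,i=21, bit18=0)
  nb #...#: next=.  (t=1,i=24, bit17=0)
  nb #....: next=.  (t=0,i=13, bit16=0)
  nb .####: next=.  (t=0,i=2, bit15=0)
  nb .###.: next=.  (t=0,i=10, bit14=0)
  nb .##.#: next=#  (t=0,i=17, bit13=1)
  nb .##..: next=.  (t=4,i=13, bit12=0)
  nb .#.##: next=.  (t=0,i=0, bit11=0)
  nb .#.#.: next=.  (t=0,i=23, bit10=0)
  nb .#..#: next=.  (t=0,i=20, bit9=0)
  nb .#...: next=#  (t=1,i=10, bit8=1)
  nb ..###: next=.  (t=1,i=17, bit7=0)
  nb ..##.: next=.  (t=0,i=16, bit6=0)
  nb ..#.#: next=#  (t=0,i=22, bit5=1)
  nb ..#..: next=#  (t=1,i=6, bit4=1)
  nb ...##: next=.  (t=0,i=15, bit3=0)
  nb ...#.: next=#  (t=1,i=0, bit2=1)
  nb ....#: next=.  (t=0,i=14, bit1=0)
  nb .....: next=#  (t=1,i=12, bit0=1)
  bits 10000100110100000010000100110101 = 2228232501

2228232501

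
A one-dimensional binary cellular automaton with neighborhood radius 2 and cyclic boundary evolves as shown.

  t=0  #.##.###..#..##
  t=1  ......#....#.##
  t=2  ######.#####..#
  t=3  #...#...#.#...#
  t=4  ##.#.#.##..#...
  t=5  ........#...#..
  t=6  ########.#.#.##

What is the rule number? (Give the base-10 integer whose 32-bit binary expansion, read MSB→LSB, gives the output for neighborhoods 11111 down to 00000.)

  nb #####: next=.  (t=2,i=1, bit31=0)
  nb ####.: next=#  (t=2,i=4, bit30=1)
  nb ###.#: next=.  (t=0,i=0, bit29=0)
  nb ###..: next=.  (t=0,i=7, bit28=0)
  nb ##.##: next=.  (t=0,i=1, bit27=0)
  nb ##.#.: next=.  (t=4,i=2, bit26=0)
  nb ##..#: next=.  (t=0,i=8, bit25=0)
  nb ##...: next=#  (t=1,i=0, bit24=1)
  nb #.###: next=.  (t=0,i=5, bit23=0)
  nb #.##.: next=.  (t=0,i=2, bit22=0)
  nb #.#.#: next=.  (t=4,i=3, bit21=0)
  nb #.#..: next=.  (t=3,i=10, bit20=0)
  nb #..##: next=.  (t=0,i=12, bit19=0)
  nb #..#.: next=.  (t=0,i=9, bit18=0)
  nb #...#: next=.  (t=3,i=2, bit17=0)
  nb #....: next=#  (t=1,i=1, bit16=1)
  nb .####: next=#  (t=2,i=0, bit15=1)
  nb .###.: next=#  (t=0,i=6, bit14=1)
  nb .##.#: next=.  (t=0,i=3, bit13=0)
  nb .##..: next=#  (t=1,i=14, bit12=1)
  nb .#.##: next=.  (t=1,i=12, bit11=0)
  nb .#.#.: next=.  (t=3,i=9, bit10=0)
  nb .#..#: next=#  (t=0,i=11, bit9=1)
  nb .#...: next=#  (t=1,i=7, bit8=1)
  nb ..###: next=#  (t=0,i=13, bit7=1)
  nb ..##.: next=.  (t=3,i=14, bit6=0)
  nb ..#.#: next=#  (t=1,i=11, bit5=1)
  nb ..#..: next=.  (t=0,i=10, bit4=0)
  nb ...##: next=.  (t=3,i=13, bit3=0)
  nb ...#.: next=#  (t=1,i=5, bit2=1)
  nb ....#: next=#  (t=1,i=4, bit1=1)
  nb .....: next=#  (t=1,i=2, bit0=1)
  bits 01000001000000011101001110100111 = 1090638759

1090638759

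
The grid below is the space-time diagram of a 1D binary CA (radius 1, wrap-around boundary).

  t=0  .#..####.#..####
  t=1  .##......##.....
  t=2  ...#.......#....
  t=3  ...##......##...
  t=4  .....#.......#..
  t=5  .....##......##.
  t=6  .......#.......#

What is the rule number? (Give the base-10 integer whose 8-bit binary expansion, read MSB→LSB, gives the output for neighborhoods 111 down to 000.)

20

  ### -> .   bit 7 = 0  t=0,i=5
  ##. -> .   bit 6 = 0  t=0,i=7
  #.# -> .   bit 5 = 0  t=0,i=0
  #.. -> #   bit 4 = 1  t=0,i=2
  .## -> .   bit 3 = 0  t=0,i=4
  .#. -> #   bit 2 = 1  t=0,i=1
  ..# -> .   bit 1 = 0  t=0,i=3
  ... -> .   bit 0 = 0  t=1,i=4
  bits 00010100 = 20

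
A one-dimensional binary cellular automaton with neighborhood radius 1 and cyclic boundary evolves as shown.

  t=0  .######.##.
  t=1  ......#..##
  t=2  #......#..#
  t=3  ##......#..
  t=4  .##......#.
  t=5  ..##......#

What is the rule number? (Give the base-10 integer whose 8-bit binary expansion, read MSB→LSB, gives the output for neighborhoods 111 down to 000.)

  ###|.  b7=0 t=0,i=2
  ##.|#  b6=1 t=0,i=6
  #.#|.  b5=0 t=0,i=7
  #..|#  b4=1 t=0,i=10
  .##|.  b3=0 t=0,i=1
  .#.|.  b2=0 t=1,i=6
  ..#|.  b1=0 t=0,i=0
  ...|.  b0=0 t=1,i=1
  bits 01010000 = 80

80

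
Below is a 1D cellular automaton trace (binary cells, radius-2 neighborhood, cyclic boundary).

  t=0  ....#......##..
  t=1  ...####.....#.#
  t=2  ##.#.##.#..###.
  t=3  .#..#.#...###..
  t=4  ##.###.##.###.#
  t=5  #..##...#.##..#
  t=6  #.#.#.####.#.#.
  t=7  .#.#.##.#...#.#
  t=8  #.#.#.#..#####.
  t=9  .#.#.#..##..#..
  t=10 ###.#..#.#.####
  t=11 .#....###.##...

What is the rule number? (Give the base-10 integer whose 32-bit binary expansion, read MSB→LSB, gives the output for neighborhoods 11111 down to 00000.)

1351581108

  ##### -> .   bit 31 = 0  t=8,i=11
  ####. -> #   bit 30 = 1  t=1,i=5
  ###.# -> .   bit 29 = 0  t=2,i=13
  ###.. -> #   bit 28 = 1  t=1,i=6
  ##.## -> .   bit 27 = 0  t=2,i=14
  ##.#. -> .   bit 26 = 0  t=2,i=2
  ##..# -> .   bit 25 = 0  t=5,i=1
  ##... -> .   bit 24 = 0  t=0,i=13
  #.### -> #   bit 23 = 1  t=4,i=3
  #.##. -> .   bit 22 = 0  t=2,i=0
  #.#.# -> .   bit 21 = 0  t=2,i=3
  #.#.. -> .   bit 20 = 0  t=1,i=14
  #..## -> #   bit 19 = 1  t=2,i=10
  #..#. -> #   bit 18 = 1  t=3,i=3
  #...# -> #   bit 17 = 1  t=1,i=1
  #.... -> #   bit 16 = 1  t=0,i=6
  .#### -> .   bit 15 = 0  t=1,i=4
  .###. -> #   bit 14 = 1  t=2,i=12
  .##.# -> #   bit 13 = 1  t=2,i=1
  .##.. -> #   bit 12 = 1  t=0,i=12
  .#.## -> #   bit 11 = 1  t=2,i=4
  .#.#. -> #   bit 10 = 1  t=1,i=13
  .#..# -> .   bit 9 = 0  t=2,i=9
  .#... -> #   bit 8 = 1  t=0,i=5
  ..### -> #   bit 7 = 1  t=1,i=3
  ..##. -> .   bit 6 = 0  t=0,i=11
  ..#.# -> #   bit 5 = 1  t=1,i=12
  ..#.. -> #   bit 4 = 1  t=0,i=4
  ...## -> .   bit 3 = 0  t=0,i=10
  ...#. -> #   bit 2 = 1  t=0,i=3
  ....# -> .   bit 1 = 0  t=0,i=2
  ..... -> .   bit 0 = 0  t=0,i=0
  bits 01010000100011110111110110110100 = 1351581108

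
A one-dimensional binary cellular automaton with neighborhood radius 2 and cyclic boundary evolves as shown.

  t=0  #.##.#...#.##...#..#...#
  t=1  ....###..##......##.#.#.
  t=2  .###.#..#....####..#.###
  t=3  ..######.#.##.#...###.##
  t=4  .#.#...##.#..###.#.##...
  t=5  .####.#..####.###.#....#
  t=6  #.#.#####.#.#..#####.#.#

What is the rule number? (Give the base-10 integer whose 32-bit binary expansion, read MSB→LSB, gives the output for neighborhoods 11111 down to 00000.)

  nb #####: next=.  (t=3,i=4, bit31=0)
  nb ####.: next=.  (t=2,i=15, bit30=0)
  nb ###.#: next=#  (t=2,i=3, bit29=1)
  nb ###..: next=.  (t=1,i=6, bit28=0)
  nb ##.##: next=.  (t=0,i=1, bit27=0)
  nb ##.#.: next=#  (t=0,i=4, bit26=1)
  nb ##..#: next=.  (t=1,i=7, bit25=0)
  nb ##...: next=.  (t=0,i=13, bit24=0)
  nb #.###: next=.  (t=2,i=1, bit23=0)
  nb #.##.: next=.  (t=0,i=2, bit22=0)
  nb #.#.#: next=.  (t=1,i=20, bit21=0)
  nb #.#..: next=#  (t=0,i=5, bit20=1)
  nb #..##: next=#  (t=1,i=8, bit19=1)
  nb #..#.: next=#  (t=0,i=18, bit18=1)
  nb #...#: next=.  (t=0,i=7, bit17=0)
  nb #....: next=.  (t=1,i=0, bit16=0)
  nb .####: next=#  (t=2,i=14, bit15=1)
  nb .###.: next=#  (t=1,i=5, bit14=1)
  nb .##.#: next=.  (t=0,i=0, bit13=0)
  nb .##..: next=.  (t=0,i=12, bit12=0)
  nb .#.##: next=#  (t=0,i=10, bit11=1)
  nb .#.#.: next=#  (t=1,i=21, bit10=1)
  nb .#..#: next=#  (t=0,i=17, bit9=1)
  nb .#...: next=#  (t=0,i=6, bit8=1)
  nb ..###: next=.  (t=1,i=4, bit7=0)
  nb ..##.: next=.  (t=0,i=23, bit6=0)
  nb ..#.#: next=#  (t=0,i=9, bit5=1)
  nb ..#..: next=.  (t=0,i=16, bit4=0)
  nb ...##: next=#  (t=0,i=22, bit3=1)
  nb ...#.: next=.  (t=0,i=8, bit2=0)
  nb ....#: next=#  (t=1,i=2, bit1=1)
  nb .....: next=#  (t=1,i=1, bit0=1)
  bits 00100100000111001100111100101011 = 605867819

605867819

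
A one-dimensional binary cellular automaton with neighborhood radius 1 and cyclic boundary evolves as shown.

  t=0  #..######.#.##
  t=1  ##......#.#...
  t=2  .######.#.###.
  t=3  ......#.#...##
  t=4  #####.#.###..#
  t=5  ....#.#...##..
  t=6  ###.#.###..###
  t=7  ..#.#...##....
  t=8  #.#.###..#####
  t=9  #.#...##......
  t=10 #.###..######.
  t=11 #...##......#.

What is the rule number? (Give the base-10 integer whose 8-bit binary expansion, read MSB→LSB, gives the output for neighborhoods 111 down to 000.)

85

  nb ###: next=.  (t=0,i=4, bit7=0)
  nb ##.: next=#  (t=0,i=0, bit6=1)
  nb #.#: next=.  (t=0,i=9, bit5=0)
  nb #..: next=#  (t=0,i=1, bit4=1)
  nb .##: next=.  (t=0,i=3, bit3=0)
  nb .#.: next=#  (t=0,i=10, bit2=1)
  nb ..#: next=.  (t=0,i=2, bit1=0)
  nb ...: next=#  (t=1,i=3, bit0=1)
  bits 01010101 = 85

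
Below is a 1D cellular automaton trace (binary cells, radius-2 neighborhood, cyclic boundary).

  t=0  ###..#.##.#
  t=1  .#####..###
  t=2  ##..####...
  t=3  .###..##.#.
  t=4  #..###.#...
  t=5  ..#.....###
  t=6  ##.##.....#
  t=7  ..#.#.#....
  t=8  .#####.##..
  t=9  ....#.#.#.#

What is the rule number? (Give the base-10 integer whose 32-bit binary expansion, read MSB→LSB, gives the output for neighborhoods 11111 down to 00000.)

  [31] ##### => .  t=1,i=3
  [30] ####. => #  t=0,i=1
  [29] ###.# => .  t=1,i=10
  [28] ###.. => #  t=0,i=2
  [27] ##.## => #  t=0,i=9
  [26] ##.#. => .  t=3,i=8
  [25] ##..# => #  t=0,i=3
  [24] ##... => .  t=2,i=8
  [23] #.### => #  t=0,i=10
  [22] #.##. => .  t=0,i=7
  [21] #.#.# => #  t=7,i=4
  [20] #.#.. => .  t=3,i=9
  [19] #..## => #  t=1,i=7
  [18] #..#. => #  t=0,i=4
  [17] #...# => #  t=2,i=9
  [16] #.... => #  t=5,i=4
  [15] .#### => .  t=0,i=0
  [14] .###. => .  t=1,i=9
  [13] .##.# => #  t=0,i=8
  [12] .##.. => #  t=2,i=1
  [11] .#.## => .  t=0,i=6
  [10] .#.#. => #  t=7,i=3
  [9] .#..# => .  t=3,i=10
  [8] .#... => #  t=4,i=8
  [7] ..### => .  t=1,i=8
  [6] ..##. => .  t=2,i=0
  [5] ..#.# => #  t=0,i=5
  [4] ..#.. => .  t=4,i=0
  [3] ...## => .  t=2,i=10
  [2] ...#. => #  t=4,i=10
  [1] ....# => .  t=5,i=6
  [0] ..... => .  t=5,i=5
  bits 01011010101011110011010100100100 = 1521431844

1521431844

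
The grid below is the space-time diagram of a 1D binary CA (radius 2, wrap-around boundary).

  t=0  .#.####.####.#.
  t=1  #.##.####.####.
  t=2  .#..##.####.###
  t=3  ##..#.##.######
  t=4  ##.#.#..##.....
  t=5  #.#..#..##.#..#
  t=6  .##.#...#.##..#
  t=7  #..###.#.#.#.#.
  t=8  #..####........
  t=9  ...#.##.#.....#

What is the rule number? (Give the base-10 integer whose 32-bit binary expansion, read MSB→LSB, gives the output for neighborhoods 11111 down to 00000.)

2090162636

  [31] ##### => .  t=3,i=11
  [30] ####. => #  t=0,i=5
  [29] ###.# => #  t=0,i=6
  [28] ###.. => #  t=3,i=1
  [27] ##.## => #  t=0,i=7
  [26] ##.#. => #  t=0,i=12
  [25] ##..# => .  t=3,i=2
  [24] ##... => .  t=4,i=10
  [23] #.### => #  t=0,i=3
  [22] #.##. => .  t=1,i=2
  [21] #.#.# => .  t=1,i=0
  [20] #.#.. => #  t=0,i=13
  [19] #..## => .  t=2,i=3
  [18] #..#. => #  t=0,i=0
  [17] #...# => .  t=6,i=6
  [16] #.... => #  t=4,i=11
  [15] .#### => .  t=0,i=4
  [14] .###. => #  t=2,i=13
  [13] .##.# => .  t=1,i=3
  [12] .##.. => #  t=4,i=9
  [11] .#.## => #  t=0,i=2
  [10] .#.#. => .  t=4,i=4
  [9] .#..# => .  t=0,i=14
  [8] .#... => #  t=6,i=5
  [7] ..### => #  t=7,i=3
  [6] ..##. => #  t=2,i=4
  [5] ..#.# => .  t=0,i=1
  [4] ..#.. => .  t=5,i=5
  [3] ...## => #  t=4,i=14
  [2] ...#. => #  t=6,i=7
  [1] ....# => .  t=4,i=13
  [0] ..... => .  t=4,i=12
  bits 01111100100101010101100111001100 = 2090162636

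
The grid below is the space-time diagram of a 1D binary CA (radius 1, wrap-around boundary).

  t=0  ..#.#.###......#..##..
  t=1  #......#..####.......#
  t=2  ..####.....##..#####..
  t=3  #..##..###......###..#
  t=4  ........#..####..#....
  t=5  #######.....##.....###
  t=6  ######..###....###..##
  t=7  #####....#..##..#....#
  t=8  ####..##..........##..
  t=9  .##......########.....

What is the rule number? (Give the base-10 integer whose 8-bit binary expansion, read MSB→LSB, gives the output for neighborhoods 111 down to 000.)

129

  nb ###: next=#  (t=0,i=7, bit7=1)
  nb ##.: next=.  (t=0,i=8, bit6=0)
  nb #.#: next=.  (t=0,i=3, bit5=0)
  nb #..: next=.  (t=0,i=9, bit4=0)
  nb .##: next=.  (t=0,i=6, bit3=0)
  nb .#.: next=.  (t=0,i=2, bit2=0)
  nb ..#: next=.  (t=0,i=1, bit1=0)
  nb ...: next=#  (t=0,i=0, bit0=1)
  bits 10000001 = 129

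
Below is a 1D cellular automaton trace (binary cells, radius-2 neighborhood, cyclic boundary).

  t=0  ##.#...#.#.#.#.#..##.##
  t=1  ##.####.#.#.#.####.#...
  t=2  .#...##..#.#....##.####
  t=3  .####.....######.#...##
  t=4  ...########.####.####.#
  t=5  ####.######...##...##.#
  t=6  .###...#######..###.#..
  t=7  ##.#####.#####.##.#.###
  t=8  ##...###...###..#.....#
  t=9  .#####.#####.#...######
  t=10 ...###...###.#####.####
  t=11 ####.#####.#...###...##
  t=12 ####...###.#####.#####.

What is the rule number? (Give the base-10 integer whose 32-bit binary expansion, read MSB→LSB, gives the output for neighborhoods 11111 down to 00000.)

  ##### -> #   bit 31 = 1  t=3,i=12
  ####. -> #   bit 30 = 1  t=0,i=0
  ###.# -> #   bit 29 = 1  t=0,i=1
  ###.. -> #   bit 28 = 1  t=3,i=4
  ##.## -> .   bit 27 = 0  t=0,i=20
  ##.#. -> .   bit 26 = 0  t=0,i=2
  ##..# -> .   bit 25 = 0  t=2,i=7
  ##... -> #   bit 24 = 1  t=3,i=5
  #.### -> .   bit 23 = 0  t=0,i=21
  #.##. -> .   bit 22 = 0  t=7,i=15
  #.#.# -> .   bit 21 = 0  t=0,i=9
  #.#.. -> #   bit 20 = 1  t=0,i=3
  #..## -> #   bit 19 = 1  t=0,i=17
  #..#. -> .   bit 18 = 0  t=2,i=8
  #...# -> #   bit 17 = 1  t=0,i=5
  #.... -> #   bit 16 = 1  t=2,i=13
  .#### -> .   bit 15 = 0  t=0,i=22
  .###. -> .   bit 14 = 0  t=6,i=2
  .##.# -> #   bit 13 = 1  t=0,i=19
  .##.. -> .   bit 12 = 0  t=2,i=6
  .#.## -> .   bit 11 = 0  t=1,i=13
  .#.#. -> #   bit 10 = 1  t=0,i=8
  .#..# -> #   bit 9 = 1  t=0,i=16
  .#... -> #   bit 8 = 1  t=0,i=4
  ..### -> #   bit 7 = 1  t=3,i=10
  ..##. -> .   bit 6 = 0  t=0,i=18
  ..#.# -> .   bit 5 = 0  t=0,i=7
  ..#.. -> .   bit 4 = 0  t=8,i=16
  ...## -> #   bit 3 = 1  t=1,i=22
  ...#. -> #   bit 2 = 1  t=0,i=6
  ....# -> #   bit 1 = 1  t=2,i=14
  ..... -> #   bit 0 = 1  t=3,i=7
  bits 11110001000110110010011110001111 = 4045088655

4045088655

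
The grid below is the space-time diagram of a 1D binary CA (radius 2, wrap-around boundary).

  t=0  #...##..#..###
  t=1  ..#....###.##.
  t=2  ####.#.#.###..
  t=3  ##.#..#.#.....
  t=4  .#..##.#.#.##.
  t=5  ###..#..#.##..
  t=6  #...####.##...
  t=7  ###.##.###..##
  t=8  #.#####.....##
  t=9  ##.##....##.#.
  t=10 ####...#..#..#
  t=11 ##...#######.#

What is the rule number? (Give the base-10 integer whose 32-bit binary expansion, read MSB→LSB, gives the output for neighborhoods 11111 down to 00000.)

  #####|#  b31=1 t=7,i=0
  ####.|.  b30=0 t=0,i=13
  ###.#|#  b29=1 t=1,i=9
  ###..|.  b28=0 t=0,i=0
  ##.##|#  b27=1 t=1,i=10
  ##.#.|.  b26=0 t=2,i=4
  ##..#|.  b25=0 t=0,i=6
  ##...|.  b24=0 t=0,i=1
  #.###|.  b23=0 t=2,i=9
  #.##.|#  b22=1 t=1,i=11
  #.#.#|.  b21=0 t=2,i=5
  #.#..|.  b20=0 t=3,i=3
  #..##|.  b19=0 t=0,i=10
  #..#.|#  b18=1 t=0,i=7
  #...#|#  b17=1 t=0,i=2
  #....|.  b16=0 t=1,i=4
  .####|#  b15=1 t=0,i=12
  .###.|.  b14=0 t=1,i=8
  .##.#|#  b13=1 t=3,i=1
  .##..|.  b12=0 t=0,i=5
  .#.##|#  b11=1 t=2,i=8
  .#.#.|#  b10=1 t=2,i=6
  .#..#|#  b9=1 t=0,i=9
  .#...|#  b8=1 t=1,i=3
  ..###|#  b7=1 t=0,i=11
  ..##.|.  b6=0 t=0,i=4
  ..#.#|.  b5=0 t=3,i=6
  ..#..|#  b4=1 t=0,i=8
  ...##|.  b3=0 t=0,i=3
  ...#.|#  b2=1 t=1,i=1
  ....#|#  b1=1 t=1,i=5
  .....|#  b0=1 t=3,i=11
  bits 10101000010001101010111110010111 = 2823204759

2823204759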